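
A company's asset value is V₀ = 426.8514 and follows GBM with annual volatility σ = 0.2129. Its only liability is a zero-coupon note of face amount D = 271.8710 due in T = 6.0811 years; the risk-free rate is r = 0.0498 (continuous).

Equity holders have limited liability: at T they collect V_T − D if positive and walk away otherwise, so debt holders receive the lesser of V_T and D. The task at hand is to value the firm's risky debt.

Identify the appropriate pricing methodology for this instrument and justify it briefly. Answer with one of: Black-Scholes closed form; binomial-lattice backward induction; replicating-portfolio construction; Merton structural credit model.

framework: Merton structural credit model

Key observation: the question is about default risk generated by asset-value dynamics against a debt face of 271.8710 — the structural framework prices exactly that.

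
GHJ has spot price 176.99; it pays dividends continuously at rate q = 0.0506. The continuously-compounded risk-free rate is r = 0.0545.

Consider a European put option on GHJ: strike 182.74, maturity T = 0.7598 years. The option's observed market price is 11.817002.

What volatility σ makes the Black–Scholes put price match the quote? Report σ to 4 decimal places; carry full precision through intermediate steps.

At σ = 0.1514 the Black–Scholes value reproduces the quote:
σ√T = 0.1514·√0.7598 = 0.131970
d₁ = (ln(S/K) + (r−q+σ²/2)T) / (σ√T) = (ln(176.99/182.74) + (0.0545−0.0506+0.1514²/2)·0.7598) / 0.131970 = (-0.031971 + 0.011671) / 0.131970 = -0.153822
d₂ = d₁ − σ√T = -0.153822 − 0.131970 = -0.285792
e^{−rT} = 0.959437
e^{−qT} = 0.962284
N(−d₁) = 0.561125,  N(−d₂) = 0.612481
V = K·e^{−rT}·N(−d₂) − S·e^{−qT}·N(−d₁) = 107.384761 − 95.567760 = 11.817002 (equal to the quote); since ∂V/∂σ > 0 for all σ, the implied volatility is unique

sigma = 0.1514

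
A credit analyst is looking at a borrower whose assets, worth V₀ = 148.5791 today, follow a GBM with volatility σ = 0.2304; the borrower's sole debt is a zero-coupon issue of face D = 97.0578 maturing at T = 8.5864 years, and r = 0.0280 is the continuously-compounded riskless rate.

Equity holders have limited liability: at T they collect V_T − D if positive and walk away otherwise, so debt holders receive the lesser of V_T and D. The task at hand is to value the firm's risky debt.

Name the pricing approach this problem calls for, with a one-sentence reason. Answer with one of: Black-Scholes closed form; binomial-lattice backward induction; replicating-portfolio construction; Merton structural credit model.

Key observation: the question is about default risk generated by asset-value dynamics against a debt face of 97.0578 — the structural framework prices exactly that.

framework: Merton structural credit model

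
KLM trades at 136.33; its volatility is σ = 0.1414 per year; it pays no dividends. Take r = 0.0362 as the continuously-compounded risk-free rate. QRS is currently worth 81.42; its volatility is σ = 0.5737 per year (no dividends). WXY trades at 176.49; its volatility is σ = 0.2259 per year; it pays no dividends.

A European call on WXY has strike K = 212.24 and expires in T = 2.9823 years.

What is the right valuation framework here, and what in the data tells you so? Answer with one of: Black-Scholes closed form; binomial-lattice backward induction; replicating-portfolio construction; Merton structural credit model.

framework: Black-Scholes closed form

Key observation: the instrument is a plain European call (strike 212.24) on a lognormal asset; the exact continuous-time formula applies directly.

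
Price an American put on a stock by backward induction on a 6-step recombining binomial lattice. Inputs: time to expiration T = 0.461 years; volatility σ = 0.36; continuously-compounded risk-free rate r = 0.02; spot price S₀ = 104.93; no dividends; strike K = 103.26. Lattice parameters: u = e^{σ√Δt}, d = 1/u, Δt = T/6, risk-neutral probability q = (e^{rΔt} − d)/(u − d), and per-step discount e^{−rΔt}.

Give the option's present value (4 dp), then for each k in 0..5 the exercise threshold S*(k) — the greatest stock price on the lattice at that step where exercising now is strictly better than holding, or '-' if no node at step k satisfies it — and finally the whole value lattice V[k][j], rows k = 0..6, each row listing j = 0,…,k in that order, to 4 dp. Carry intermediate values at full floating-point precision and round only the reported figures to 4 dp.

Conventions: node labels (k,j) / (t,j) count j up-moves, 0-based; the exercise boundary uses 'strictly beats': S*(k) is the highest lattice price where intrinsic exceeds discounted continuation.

price = 8.7052
boundary = - - - 77.7836 70.3964 77.7836
tree:
8.7052
12.9483 4.1869
18.5782 6.9578 1.2316
25.4764 11.2466 2.3848 0.0000
32.8636 17.4672 4.6178 0.0000 0.0000
39.5492 25.4764 8.9417 0.0000 0.0000 0.0000
45.5998 32.8636 17.3141 0.0000 0.0000 0.0000 0.0000

Δt=0.07683  u=1.10494  d=0.90503  q=0.48277  discount=0.99846
step 6 (expiry): payoffs max(K−S,0) = 45.5998 32.8636 17.3141 0.0000 0.0000 0.0000 0.0000
step 5: (k=5,j=0): S=63.7108, K−S=39.5492, hold=39.3906 ⇒ V=39.5492 exercise | (k=5,j=1): S=77.7836, K−S=25.4764, hold=25.3179 ⇒ V=25.4764 exercise | (k=5,j=2): S=94.9647, K−S=8.2953, hold=8.9417 ⇒ V=8.9417 continue | (k=5,j=3): S=115.9410, K−S=0.0000, hold=0.0000 ⇒ V=0.0000 continue | (k=5,j=4): S=141.5505, K−S=0.0000, hold=0.0000 ⇒ V=0.0000 continue | (k=5,j=5): S=172.8168, K−S=0.0000, hold=0.0000 ⇒ V=0.0000 continue  boundary S*=77.7836
step 4: (k=4,j=0): S=70.3964, K−S=32.8636, hold=32.7050 ⇒ V=32.8636 exercise | (k=4,j=1): S=85.9459, K−S=17.3141, hold=17.4672 ⇒ V=17.4672 continue | (k=4,j=2): S=104.9300, K−S=0.0000, hold=4.6178 ⇒ V=4.6178 continue | (k=4,j=3): S=128.1074, K−S=0.0000, hold=0.0000 ⇒ V=0.0000 continue | (k=4,j=4): S=156.4043, K−S=0.0000, hold=0.0000 ⇒ V=0.0000 continue  boundary S*=70.3964
step 3: (k=3,j=0): S=77.7836, K−S=25.4764, hold=25.3917 ⇒ V=25.4764 exercise | (k=3,j=1): S=94.9647, K−S=8.2953, hold=11.2466 ⇒ V=11.2466 continue | (k=3,j=2): S=115.9410, K−S=0.0000, hold=2.3848 ⇒ V=2.3848 continue | (k=3,j=3): S=141.5505, K−S=0.0000, hold=0.0000 ⇒ V=0.0000 continue  boundary S*=77.7836
step 2: (k=2,j=0): S=85.9459, K−S=17.3141, hold=18.5782 ⇒ V=18.5782 continue | (k=2,j=1): S=104.9300, K−S=0.0000, hold=6.9578 ⇒ V=6.9578 continue | (k=2,j=2): S=128.1074, K−S=0.0000, hold=1.2316 ⇒ V=1.2316 continue  boundary S*=-
step 1: (k=1,j=0): S=94.9647, K−S=8.2953, hold=12.9483 ⇒ V=12.9483 continue | (k=1,j=1): S=115.9410, K−S=0.0000, hold=4.1869 ⇒ V=4.1869 continue  boundary S*=-
step 0: (k=0,j=0): S=104.9300, K−S=0.0000, hold=8.7052 ⇒ V=8.7052 continue  boundary S*=-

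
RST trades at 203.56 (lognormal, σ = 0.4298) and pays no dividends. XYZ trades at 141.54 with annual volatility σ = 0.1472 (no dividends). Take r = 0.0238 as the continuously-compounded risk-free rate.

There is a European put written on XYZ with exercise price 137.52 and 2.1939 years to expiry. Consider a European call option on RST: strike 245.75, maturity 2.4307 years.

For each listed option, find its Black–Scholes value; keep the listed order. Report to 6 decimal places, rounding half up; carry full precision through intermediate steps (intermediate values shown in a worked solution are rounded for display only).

price(XYZ put K=137.52) = 7.103159
price(RST call K=245.75) = 43.989205

[XYZ put K=137.52]
σ√T = 0.1472·√2.1939 = 0.218030
d₁ = (ln(S/K) + (r+σ²/2)T) / (σ√T) = (ln(141.54/137.52) + (0.0238+0.1472²/2)·2.1939) / 0.218030 = (0.028813 + 0.075983) / 0.218030 = 0.480651
d₂ = d₁ − σ√T = 0.480651 − 0.218030 = 0.262621
e^{−rT} = 0.949125
N(−d₁) = 0.315382,  N(−d₂) = 0.396421
price = K·e^{−rT}·N(−d₂) − S·N(−d₁) = 51.742360 − 44.639201 = 7.103159
[RST call K=245.75]
σ√T = 0.4298·√2.4307 = 0.670088
d₁ = (ln(S/K) + (r+σ²/2)T) / (σ√T) = (ln(203.56/245.75) + (0.0238+0.4298²/2)·2.4307) / 0.670088 = (-0.188354 + 0.282360) / 0.670088 = 0.140289
d₂ = d₁ − σ√T = 0.140289 − 0.670088 = -0.529800
e^{−rT} = 0.943791
N(d₁) = 0.555784,  N(d₂) = 0.298125
price = S·N(d₁) − K·e^{−rT}·N(d₂) = 113.135414 − 69.146209 = 43.989205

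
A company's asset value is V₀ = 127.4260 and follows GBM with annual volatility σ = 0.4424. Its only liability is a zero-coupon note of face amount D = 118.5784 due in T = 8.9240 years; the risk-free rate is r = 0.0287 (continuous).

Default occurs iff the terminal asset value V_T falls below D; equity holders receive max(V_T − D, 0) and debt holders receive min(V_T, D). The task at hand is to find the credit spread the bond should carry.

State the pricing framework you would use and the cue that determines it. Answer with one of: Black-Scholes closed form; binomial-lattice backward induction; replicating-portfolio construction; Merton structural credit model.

Key observation: a levered firm with one bullet debt due at 8.9240 years is the canonical structural-credit setup: equity is a call on the firm's assets struck at the face value.

framework: Merton structural credit model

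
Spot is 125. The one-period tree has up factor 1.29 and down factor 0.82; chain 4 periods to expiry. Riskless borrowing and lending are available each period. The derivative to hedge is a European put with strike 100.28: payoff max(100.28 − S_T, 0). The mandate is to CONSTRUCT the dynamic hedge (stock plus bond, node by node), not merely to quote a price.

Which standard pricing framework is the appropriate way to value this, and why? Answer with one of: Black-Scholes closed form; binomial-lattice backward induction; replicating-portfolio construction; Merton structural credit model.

framework: replicating-portfolio construction

Key observation: the mandate to exhibit the hedge at every date and state singles out the replicating-portfolio construction on the 4-period tree with factors 1.29 and 0.82 from 125.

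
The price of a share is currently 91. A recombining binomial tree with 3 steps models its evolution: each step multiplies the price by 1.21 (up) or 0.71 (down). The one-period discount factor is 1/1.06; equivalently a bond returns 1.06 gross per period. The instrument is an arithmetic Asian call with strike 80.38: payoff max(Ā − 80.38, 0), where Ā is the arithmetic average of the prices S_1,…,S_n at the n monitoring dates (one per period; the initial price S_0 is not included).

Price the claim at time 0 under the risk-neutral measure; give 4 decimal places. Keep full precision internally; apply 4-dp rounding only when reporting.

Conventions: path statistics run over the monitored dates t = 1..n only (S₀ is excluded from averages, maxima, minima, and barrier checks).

Under the martingale measure an up-move has probability p* = 0.7000; value the claim as the probability-weighted average of per-path payoffs, discounted 3 periods at R = 1.06.
Enumerate all 2^3 = 8 price paths (U = up ×1.21, D = down ×0.71); each path with k up-moves has probability p*^k·(1−p*)^(3−k).
DDD: Ā=47.6843, payoff=0.0000, prob=0.027000
UDD: Ā=81.2649, payoff=0.8849, prob=0.063000
DUD: Ā=66.0982, payoff=0.0000, prob=0.063000
UUD: Ā=112.6462, payoff=32.2662, prob=0.147000
DDU: Ā=55.3299, payoff=0.0000, prob=0.063000
UDU: Ā=94.2945, payoff=13.9145, prob=0.147000
DUU: Ā=79.1279, payoff=0.0000, prob=0.147000
UUU: Ā=134.8517, payoff=54.4717, prob=0.343000
Price = Σ prob·payoff / R^3 = 25.528112 / 1.191016 = 21.4339

price = 21.4339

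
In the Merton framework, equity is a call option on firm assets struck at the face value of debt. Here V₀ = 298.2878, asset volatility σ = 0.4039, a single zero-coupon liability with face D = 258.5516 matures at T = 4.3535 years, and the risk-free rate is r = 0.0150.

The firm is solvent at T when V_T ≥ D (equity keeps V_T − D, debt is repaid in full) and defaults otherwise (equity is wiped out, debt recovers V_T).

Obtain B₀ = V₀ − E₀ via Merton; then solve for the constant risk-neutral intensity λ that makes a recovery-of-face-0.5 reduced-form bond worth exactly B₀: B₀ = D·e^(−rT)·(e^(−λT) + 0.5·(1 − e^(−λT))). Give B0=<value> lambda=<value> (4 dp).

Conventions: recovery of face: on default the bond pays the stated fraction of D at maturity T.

B0=179.4930 lambda=0.1676

Apply the equity-as-call identities (strike 258.5516, horizon 4.3535 years):
d₁ = [ln(V₀/D) + (r + σ²/2)T] / (σ√T)
   = [ln(298.2878/258.5516) + (0.0150 + 0.5·0.4039²)·4.3535] / (0.4039·√4.3535)
   = [0.142964 + 0.420407] / 0.842739 = 0.668499
d₂ = d₁ − σ√T = 0.668499 − 0.842739 = -0.174240
N(d₁) = 0.748093,  N(d₂) = 0.430839,  e^(−rT) = 0.936784
E₀ = V₀·N(d₁) − D·e^(−rT)·N(d₂)
   = 298.2878·0.748093 − 258.5516·0.936784·0.430839 = 118.794766
B₀ = V₀ − E₀ = 298.2878 − 118.794766 = 179.493034
e^(−λT) = (B₀·e^(rT)/D − 0.5)/(1 − 0.5) = (179.4930·1.067482/258.5516 − 0.5)/0.5 = 0.48214536
λ = −ln(0.48214536)/4.3535 = 0.167569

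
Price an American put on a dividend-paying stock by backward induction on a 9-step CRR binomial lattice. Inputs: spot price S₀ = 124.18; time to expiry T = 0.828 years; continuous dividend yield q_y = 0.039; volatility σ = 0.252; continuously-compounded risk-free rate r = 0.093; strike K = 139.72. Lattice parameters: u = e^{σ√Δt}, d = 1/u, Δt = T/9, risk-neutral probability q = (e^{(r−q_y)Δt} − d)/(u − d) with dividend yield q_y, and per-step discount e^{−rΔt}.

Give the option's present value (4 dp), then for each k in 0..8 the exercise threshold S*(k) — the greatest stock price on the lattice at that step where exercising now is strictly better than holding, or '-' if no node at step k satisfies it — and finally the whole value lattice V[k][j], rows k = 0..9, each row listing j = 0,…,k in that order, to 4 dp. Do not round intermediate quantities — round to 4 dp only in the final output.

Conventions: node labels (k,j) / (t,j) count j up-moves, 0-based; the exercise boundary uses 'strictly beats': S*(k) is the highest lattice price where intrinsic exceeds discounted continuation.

price = 18.4302
boundary = - - 106.5763 98.7337 106.5763 115.0419 106.5763 115.0419 124.1800
tree:
18.4302
25.0701 12.4466
33.1437 17.8389 7.5451
40.9863 24.7579 11.5809 3.8469
48.2519 33.1437 17.2257 6.4257 1.4676
54.9828 40.9863 24.6781 10.4520 2.7178 0.3074
61.2183 48.2519 33.1437 16.4308 4.9613 0.6372 0.0000
66.9951 54.9828 40.9863 24.6781 8.8905 1.3209 0.0000 0.0000
72.3467 61.2183 48.2519 33.1437 15.5400 2.7382 0.0000 0.0000 0.0000
77.3045 66.9951 54.9828 40.9863 24.6781 5.6761 0.0000 0.0000 0.0000 0.0000

Δt=0.09200, u=1.07943, d=0.92641, q=0.51345, disc=e^(-rΔt)=0.99148
k=9 terminal: V=max(K-S,0) → 77.3045 66.9951 54.9828 40.9863 24.6781 5.6761 0.0000 0.0000 0.0000 0.0000
k=8: j=0 S=67.3733 intr=72.3467 cont=71.3976 V=72.3467[EX]; j=1 S=78.5017 intr=61.2183 cont=60.3092 V=61.2183[EX]; j=2 S=91.4681 intr=48.2519 cont=47.3891 V=48.2519[EX]; j=3 S=106.5763 intr=33.1437 cont=32.3350 V=33.1437[EX]; j=4 S=124.1800 intr=15.5400 cont=14.7944 V=15.5400[EX]; j=5 S=144.6914 intr=0.0000 cont=2.7382 V=2.7382[hold]; j=6 S=168.5907 intr=0.0000 cont=0.0000 V=0.0000[hold]; j=7 S=196.4375 intr=0.0000 cont=0.0000 V=0.0000[hold]; j=8 S=228.8840 intr=0.0000 cont=0.0000 V=0.0000[hold]  S*(8)=124.1800
k=7: j=0 S=72.7249 intr=66.9951 cont=66.0652 V=66.9951[EX]; j=1 S=84.7372 intr=54.9828 cont=54.0959 V=54.9828[EX]; j=2 S=98.7337 intr=40.9863 cont=40.1496 V=40.9863[EX]; j=3 S=115.0419 intr=24.6781 cont=23.8997 V=24.6781[EX]; j=4 S=134.0439 intr=5.6761 cont=8.8905 V=8.8905[hold]; j=5 S=156.1845 intr=0.0000 cont=1.3209 V=1.3209[hold]; j=6 S=181.9822 intr=0.0000 cont=0.0000 V=0.0000[hold]; j=7 S=212.0410 intr=0.0000 cont=0.0000 V=0.0000[hold]  S*(7)=115.0419
k=6: j=0 S=78.5017 intr=61.2183 cont=60.3092 V=61.2183[EX]; j=1 S=91.4681 intr=48.2519 cont=47.3891 V=48.2519[EX]; j=2 S=106.5763 intr=33.1437 cont=32.3350 V=33.1437[EX]; j=3 S=124.1800 intr=15.5400 cont=16.4308 V=16.4308[hold]; j=4 S=144.6914 intr=0.0000 cont=4.9613 V=4.9613[hold]; j=5 S=168.5907 intr=0.0000 cont=0.6372 V=0.6372[hold]; j=6 S=196.4375 intr=0.0000 cont=0.0000 V=0.0000[hold]  S*(6)=106.5763
k=5: j=0 S=84.7372 intr=54.9828 cont=54.0959 V=54.9828[EX]; j=1 S=98.7337 intr=40.9863 cont=40.1496 V=40.9863[EX]; j=2 S=115.0419 intr=24.6781 cont=24.3532 V=24.6781[EX]; j=3 S=134.0439 intr=5.6761 cont=10.4520 V=10.4520[hold]; j=4 S=156.1845 intr=0.0000 cont=2.7178 V=2.7178[hold]; j=5 S=181.9822 intr=0.0000 cont=0.3074 V=0.3074[hold]  S*(5)=115.0419
k=4: j=0 S=91.4681 intr=48.2519 cont=47.3891 V=48.2519[EX]; j=1 S=106.5763 intr=33.1437 cont=32.3350 V=33.1437[EX]; j=2 S=124.1800 intr=15.5400 cont=17.2257 V=17.2257[hold]; j=3 S=144.6914 intr=0.0000 cont=6.4257 V=6.4257[hold]; j=4 S=168.5907 intr=0.0000 cont=1.4676 V=1.4676[hold]  S*(4)=106.5763
k=3: j=0 S=98.7337 intr=40.9863 cont=40.1496 V=40.9863[EX]; j=1 S=115.0419 intr=24.6781 cont=24.7579 V=24.7579[hold]; j=2 S=134.0439 intr=5.6761 cont=11.5809 V=11.5809[hold]; j=3 S=156.1845 intr=0.0000 cont=3.8469 V=3.8469[hold]  S*(3)=98.7337
k=2: j=0 S=106.5763 intr=33.1437 cont=32.3757 V=33.1437[EX]; j=1 S=124.1800 intr=15.5400 cont=17.8389 V=17.8389[hold]; j=2 S=144.6914 intr=0.0000 cont=7.5451 V=7.5451[hold]  S*(2)=106.5763
k=1: j=0 S=115.0419 intr=24.6781 cont=25.0701 V=25.0701[hold]; j=1 S=134.0439 intr=5.6761 cont=12.4466 V=12.4466[hold]  S*(1)=-
k=0: j=0 S=124.1800 intr=15.5400 cont=18.4302 V=18.4302[hold]  S*(0)=-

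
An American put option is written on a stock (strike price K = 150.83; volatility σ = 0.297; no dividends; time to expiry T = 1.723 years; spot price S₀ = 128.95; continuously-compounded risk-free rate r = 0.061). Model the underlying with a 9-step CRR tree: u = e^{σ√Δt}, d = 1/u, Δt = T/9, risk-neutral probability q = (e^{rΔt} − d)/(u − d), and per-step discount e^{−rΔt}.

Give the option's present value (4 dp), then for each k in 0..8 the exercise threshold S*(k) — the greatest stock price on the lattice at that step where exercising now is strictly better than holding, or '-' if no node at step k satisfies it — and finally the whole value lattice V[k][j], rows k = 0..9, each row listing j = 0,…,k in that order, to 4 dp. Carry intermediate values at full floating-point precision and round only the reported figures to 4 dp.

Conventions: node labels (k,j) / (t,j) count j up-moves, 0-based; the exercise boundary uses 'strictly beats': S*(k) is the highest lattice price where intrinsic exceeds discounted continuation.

Δt=0.19144, u=1.13877, d=0.87814, q=0.51263, disc=e^(-rΔt)=0.98839
k=9 terminal: V=max(K-S,0) → 110.7903 98.9065 83.4955 63.5105 37.5940 3.9854 0.0000 0.0000 0.0000 0.0000
k=8: j=0 S=45.5960 intr=105.2340 cont=103.4828 V=105.2340[EX]; j=1 S=59.1290 intr=91.7010 cont=89.9498 V=91.7010[EX]; j=2 S=76.6786 intr=74.1514 cont=72.4002 V=74.1514[EX]; j=3 S=99.4370 intr=51.3930 cont=49.6419 V=51.3930[EX]; j=4 S=128.9500 intr=21.8800 cont=20.1288 V=21.8800[EX]; j=5 S=167.2226 intr=0.0000 cont=1.9198 V=1.9198[hold]; j=6 S=216.8545 intr=0.0000 cont=0.0000 V=0.0000[hold]; j=7 S=281.2173 intr=0.0000 cont=0.0000 V=0.0000[hold]; j=8 S=364.6830 intr=0.0000 cont=0.0000 V=0.0000[hold]  S*(8)=128.9500
k=7: j=0 S=51.9235 intr=98.9065 cont=97.1553 V=98.9065[EX]; j=1 S=67.3345 intr=83.4955 cont=81.7444 V=83.4955[EX]; j=2 S=87.3195 intr=63.5105 cont=61.7594 V=63.5105[EX]; j=3 S=113.2360 intr=37.5940 cont=35.8428 V=37.5940[EX]; j=4 S=146.8446 intr=3.9854 cont=11.5126 V=11.5126[hold]; j=5 S=190.4284 intr=0.0000 cont=0.9248 V=0.9248[hold]; j=6 S=246.9478 intr=0.0000 cont=0.0000 V=0.0000[hold]; j=7 S=320.2423 intr=0.0000 cont=0.0000 V=0.0000[hold]  S*(7)=113.2360
k=6: j=0 S=59.1290 intr=91.7010 cont=89.9498 V=91.7010[EX]; j=1 S=76.6786 intr=74.1514 cont=72.4002 V=74.1514[EX]; j=2 S=99.4370 intr=51.3930 cont=49.6419 V=51.3930[EX]; j=3 S=128.9500 intr=21.8800 cont=23.9427 V=23.9427[hold]; j=4 S=167.2226 intr=0.0000 cont=6.0144 V=6.0144[hold]; j=5 S=216.8545 intr=0.0000 cont=0.4455 V=0.4455[hold]; j=6 S=281.2173 intr=0.0000 cont=0.0000 V=0.0000[hold]  S*(6)=99.4370
k=5: j=0 S=67.3345 intr=83.4955 cont=81.7444 V=83.4955[EX]; j=1 S=87.3195 intr=63.5105 cont=61.7594 V=63.5105[EX]; j=2 S=113.2360 intr=37.5940 cont=36.8880 V=37.5940[EX]; j=3 S=146.8446 intr=3.9854 cont=14.5809 V=14.5809[hold]; j=4 S=190.4284 intr=0.0000 cont=3.1229 V=3.1229[hold]; j=5 S=246.9478 intr=0.0000 cont=0.2146 V=0.2146[hold]  S*(5)=113.2360
k=4: j=0 S=76.6786 intr=74.1514 cont=72.4002 V=74.1514[EX]; j=1 S=99.4370 intr=51.3930 cont=49.6419 V=51.3930[EX]; j=2 S=128.9500 intr=21.8800 cont=25.4973 V=25.4973[hold]; j=3 S=167.2226 intr=0.0000 cont=8.6061 V=8.6061[hold]; j=4 S=216.8545 intr=0.0000 cont=1.6131 V=1.6131[hold]  S*(4)=99.4370
k=3: j=0 S=87.3195 intr=63.5105 cont=61.7594 V=63.5105[EX]; j=1 S=113.2360 intr=37.5940 cont=37.6756 V=37.6756[hold]; j=2 S=146.8446 intr=3.9854 cont=16.6429 V=16.6429[hold]; j=3 S=190.4284 intr=0.0000 cont=4.9630 V=4.9630[hold]  S*(3)=87.3195
k=2: j=0 S=99.4370 intr=51.3930 cont=49.6833 V=51.3930[EX]; j=1 S=128.9500 intr=21.8800 cont=26.5815 V=26.5815[hold]; j=2 S=167.2226 intr=0.0000 cont=10.5318 V=10.5318[hold]  S*(2)=99.4370
k=1: j=0 S=113.2360 intr=37.5940 cont=38.2249 V=38.2249[hold]; j=1 S=146.8446 intr=3.9854 cont=18.1409 V=18.1409[hold]  S*(1)=-
k=0: j=0 S=128.9500 intr=21.8800 cont=27.6050 V=27.6050[hold]  S*(0)=-

price = 27.6050
boundary = - - 99.4370 87.3195 99.4370 113.2360 99.4370 113.2360 128.9500
tree:
27.6050
38.2249 18.1409
51.3930 26.5815 10.5318
63.5105 37.6756 16.6429 4.9630
74.1514 51.3930 25.4973 8.6061 1.6131
83.4955 63.5105 37.5940 14.5809 3.1229 0.2146
91.7010 74.1514 51.3930 23.9427 6.0144 0.4455 0.0000
98.9065 83.4955 63.5105 37.5940 11.5126 0.9248 0.0000 0.0000
105.2340 91.7010 74.1514 51.3930 21.8800 1.9198 0.0000 0.0000 0.0000
110.7903 98.9065 83.4955 63.5105 37.5940 3.9854 0.0000 0.0000 0.0000 0.0000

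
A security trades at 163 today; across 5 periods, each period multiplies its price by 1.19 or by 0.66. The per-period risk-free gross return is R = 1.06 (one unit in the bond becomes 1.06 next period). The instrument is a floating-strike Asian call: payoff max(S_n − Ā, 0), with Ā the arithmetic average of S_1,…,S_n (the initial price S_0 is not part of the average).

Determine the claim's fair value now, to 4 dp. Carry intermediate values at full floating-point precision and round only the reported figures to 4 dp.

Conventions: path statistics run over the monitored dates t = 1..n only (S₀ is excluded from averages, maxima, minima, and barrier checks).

Under the martingale measure an up-move has probability p* = 0.7547; value the claim as the probability-weighted average of per-path payoffs, discounted 5 periods at R = 1.06.
Enumerate all 2^5 = 32 price paths (U = up ×1.19, D = down ×0.66); each path with k up-moves has probability p*^k·(1−p*)^(5−k).
DDDDD: Ā=55.3573, payoff=0.0000, prob=0.000888
UDDDD: Ā=99.8109, payoff=0.0000, prob=0.002732
DUDDD: Ā=82.5329, payoff=0.0000, prob=0.002732
UUDDD: Ā=148.8093, payoff=0.0000, prob=0.008406
DDUDD: Ā=71.1294, payoff=0.0000, prob=0.002732
UDUDD: Ā=128.2485, payoff=0.0000, prob=0.008406
DUUDD: Ā=110.9705, payoff=0.0000, prob=0.008406
UUUDD: Ā=200.0831, payoff=0.0000, prob=0.025864
DDDUD: Ā=63.6031, payoff=0.0000, prob=0.002732
UDDUD: Ā=114.6783, payoff=0.0000, prob=0.008406
DUDUD: Ā=97.4003, payoff=0.0000, prob=0.008406
UUDUD: Ā=175.6158, payoff=0.0000, prob=0.025864
DDUUD: Ā=85.9969, payoff=0.0000, prob=0.008406
UDUUD: Ā=155.0549, payoff=0.0000, prob=0.025864
DUUUD: Ā=137.7769, payoff=0.0000, prob=0.025864
UUUUD: Ā=248.4160, payoff=0.0000, prob=0.079580
DDDDU: Ā=58.6358, payoff=0.0000, prob=0.002732
UDDDU: Ā=105.7220, payoff=0.0000, prob=0.008406
DUDDU: Ā=88.4440, payoff=0.0000, prob=0.008406
UUDDU: Ā=159.4673, payoff=0.0000, prob=0.025864
DDUDU: Ā=77.0406, payoff=0.0000, prob=0.008406
UDUDU: Ā=138.9065, payoff=0.0000, prob=0.025864
DUUDU: Ā=121.6285, payoff=0.0000, prob=0.025864
UUUDU: Ā=219.2998, payoff=0.0000, prob=0.079580
DDDUU: Ā=69.5143, payoff=0.0000, prob=0.008406
UDDUU: Ā=125.3363, payoff=0.0000, prob=0.025864
DUDUU: Ā=108.0583, payoff=11.5927, prob=0.025864
UUDUU: Ā=194.8324, payoff=20.9020, prob=0.079580
DDUUU: Ā=96.6548, payoff=22.9962, prob=0.025864
UDUUU: Ā=174.2716, payoff=41.4628, prob=0.079580
DUUUU: Ā=156.9936, payoff=58.7408, prob=0.079580
UUUUU: Ā=283.0642, payoff=105.9114, prob=0.244862
Price = Σ prob·payoff / R^5 = 36.465802 / 1.338226 = 27.2494

price = 27.2494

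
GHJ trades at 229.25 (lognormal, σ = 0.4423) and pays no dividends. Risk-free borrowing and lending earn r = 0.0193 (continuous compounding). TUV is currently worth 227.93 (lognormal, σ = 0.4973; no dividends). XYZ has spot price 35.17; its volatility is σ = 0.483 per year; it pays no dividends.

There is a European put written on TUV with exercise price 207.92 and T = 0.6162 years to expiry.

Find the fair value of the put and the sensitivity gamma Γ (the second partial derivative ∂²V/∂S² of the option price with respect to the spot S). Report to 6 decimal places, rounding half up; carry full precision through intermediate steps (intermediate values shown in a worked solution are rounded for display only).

price = 23.462149
Γ = 0.004032

σ√T = 0.4973·√0.6162 = 0.390373
d₁ = (ln(S/K) + (r+σ²/2)T) / (σ√T) = (ln(227.93/207.92) + (0.0193+0.4973²/2)·0.6162) / 0.390373 = (0.091885 + 0.088088) / 0.390373 = 0.461029
d₂ = d₁ − σ√T = 0.461029 − 0.390373 = 0.070657
e^{−rT} = 0.988178
N(−d₁) = 0.322389,  N(−d₂) = 0.471835
Put price V = K·e^{−rT}·N(−d₂) − S·N(−d₁) = 96.944224 − 73.482075 = 23.462149
φ(d₁) = (1/√(2π))·e^{−d₁²/2} = 0.358720
Γ = φ(d₁) / (S·σ·√T) = 0.004032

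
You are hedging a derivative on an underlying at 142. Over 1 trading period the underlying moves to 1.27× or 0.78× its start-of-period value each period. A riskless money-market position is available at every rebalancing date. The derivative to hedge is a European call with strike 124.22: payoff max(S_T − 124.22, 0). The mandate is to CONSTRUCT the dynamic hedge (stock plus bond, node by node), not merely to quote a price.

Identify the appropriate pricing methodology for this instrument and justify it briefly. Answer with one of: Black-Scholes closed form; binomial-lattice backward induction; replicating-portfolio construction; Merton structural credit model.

Key observation: the task asks for the hedge itself — share and bond holdings at every node of the 1-period tree on spot 142 with factors 1.27/0.78 — which is exactly what the replicating-portfolio construction produces.

framework: replicating-portfolio construction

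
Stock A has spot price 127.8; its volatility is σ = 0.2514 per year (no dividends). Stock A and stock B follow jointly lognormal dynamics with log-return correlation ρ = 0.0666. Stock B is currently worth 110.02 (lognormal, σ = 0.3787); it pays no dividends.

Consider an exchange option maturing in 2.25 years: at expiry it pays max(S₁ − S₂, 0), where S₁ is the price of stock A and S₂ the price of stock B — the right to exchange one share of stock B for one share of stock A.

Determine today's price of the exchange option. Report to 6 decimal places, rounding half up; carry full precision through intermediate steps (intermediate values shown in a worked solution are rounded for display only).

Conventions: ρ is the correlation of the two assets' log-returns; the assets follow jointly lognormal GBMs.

σ_eff = √(σ₁² + σ₂² − 2ρσ₁σ₂) = √(0.2514² + 0.3787² − 2·0.0666·0.2514·0.3787) = 0.440380
d₁ = (ln(S₁/S₂) + (q₂ − q₁ + σ_eff²/2)T) / (σ_eff√T) = (ln(127.8/110.02) + (0.0 − 0.0 + 0.096967)·2.25) / 0.660570 = 0.557065
d₂ = d₁ − σ_eff√T = 0.557065 − 0.660570 = -0.103504
N(d₁) = 0.711259,  N(d₂) = 0.458781
V = S₁·e^{−q₁T}·N(d₁) − S₂·e^{−q₂T}·N(d₂) = 90.898853 − 50.475130 = 40.423723
Key observation: pricing in stock B-units makes this a unit-strike call on the ratio S₁/S₂ — the risk-free rate cancels and cannot affect the value.

exchange price = 40.423723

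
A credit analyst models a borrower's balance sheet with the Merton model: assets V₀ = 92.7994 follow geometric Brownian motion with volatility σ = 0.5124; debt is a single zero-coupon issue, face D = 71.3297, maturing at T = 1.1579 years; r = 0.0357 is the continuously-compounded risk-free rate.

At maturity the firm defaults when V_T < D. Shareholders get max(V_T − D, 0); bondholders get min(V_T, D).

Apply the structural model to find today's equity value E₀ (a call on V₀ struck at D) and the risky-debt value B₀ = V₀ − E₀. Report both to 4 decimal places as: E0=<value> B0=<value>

Work the structural quantities from V₀ = 92.7994 against face 71.3297:
d₁ = [ln(V₀/D) + (r + σ²/2)T] / (σ√T)
   = [ln(92.7994/71.3297) + (0.0357 + 0.5·0.5124²)·1.1579] / (0.5124·√1.1579)
   = [0.263127 + 0.193343] / 0.551372 = 0.827880
d₂ = d₁ − σ√T = 0.827880 − 0.551372 = 0.276508
N(d₁) = 0.796131,  N(d₂) = 0.608921,  e^(−rT) = 0.959506
E₀ = V₀·N(d₁) − D·e^(−rT)·N(d₂)
   = 92.7994·0.796131 − 71.3297·0.959506·0.608921 = 32.205136
B₀ = V₀ − E₀ = 92.7994 − 32.205136 = 60.594264

E0=32.2051 B0=60.5943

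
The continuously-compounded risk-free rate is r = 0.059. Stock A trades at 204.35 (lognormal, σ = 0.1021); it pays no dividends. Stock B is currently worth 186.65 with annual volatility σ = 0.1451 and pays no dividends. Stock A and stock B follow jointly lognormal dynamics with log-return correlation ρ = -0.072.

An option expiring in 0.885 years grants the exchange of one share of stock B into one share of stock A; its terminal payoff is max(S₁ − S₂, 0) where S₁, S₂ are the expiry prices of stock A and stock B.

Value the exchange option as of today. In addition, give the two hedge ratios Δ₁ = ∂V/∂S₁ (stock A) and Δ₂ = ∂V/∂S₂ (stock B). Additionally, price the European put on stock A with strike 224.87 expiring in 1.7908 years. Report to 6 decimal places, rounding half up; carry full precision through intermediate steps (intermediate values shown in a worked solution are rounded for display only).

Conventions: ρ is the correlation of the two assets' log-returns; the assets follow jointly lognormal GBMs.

σ_eff = √(σ₁² + σ₂² − 2ρσ₁σ₂) = √(0.1021² + 0.1451² − 2·-0.072·0.1021·0.1451) = 0.183335
d₁ = (ln(S₁/S₂) + (q₂ − q₁ + σ_eff²/2)T) / (σ_eff√T) = (ln(204.35/186.65) + (0.0 − 0.0 + 0.016806)·0.885) / 0.172471 = 0.611534
d₂ = d₁ − σ_eff√T = 0.611534 − 0.172471 = 0.439063
N(d₁) = 0.729577,  N(d₂) = 0.669692
V = S₁·e^{−q₁T}·N(d₁) − S₂·e^{−q₂T}·N(d₂) = 149.089074 − 124.998020 = 24.091054
Δ₁ = e^{−q₁T}·N(d₁) = 0.729577;  Δ₂ = −e^{−q₂T}·N(d₂) = -0.669692
[vanilla: stock A put K=224.87]
σ√T = 0.1021·√1.7908 = 0.136631
d₁ = (ln(S/K) + (r+σ²/2)T) / (σ√T) = (ln(204.35/224.87) + (0.059+0.1021²/2)·1.7908) / 0.136631 = (-0.095688 + 0.114991) / 0.136631 = 0.141278
d₂ = d₁ − σ√T = 0.141278 − 0.136631 = 0.004647
e^{−rT} = 0.899733
N(−d₁) = 0.443825,  N(−d₂) = 0.498146
price = K·e^{−rT}·N(−d₂) − S·N(−d₁) = 100.786394 − 90.695665 = 10.090729

exchange price = 24.091054
Δ1 = 0.729577
Δ2 = -0.669692
price(stock A put K=224.87) = 10.090729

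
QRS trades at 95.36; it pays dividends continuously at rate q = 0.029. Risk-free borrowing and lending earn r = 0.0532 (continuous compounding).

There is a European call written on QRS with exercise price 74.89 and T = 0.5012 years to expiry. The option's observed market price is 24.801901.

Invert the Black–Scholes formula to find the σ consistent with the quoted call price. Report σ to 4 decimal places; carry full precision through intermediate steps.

At σ = 0.4833 the Black–Scholes value reproduces the quote:
σ√T = 0.4833·√0.5012 = 0.342155
d₁ = (ln(S/K) + (r−q+σ²/2)T) / (σ√T) = (ln(95.36/74.89) + (0.0532−0.029+0.4833²/2)·0.5012) / 0.342155 = (0.241639 + 0.070664) / 0.342155 = 0.912753
d₂ = d₁ − σ√T = 0.912753 − 0.342155 = 0.570599
e^{−rT} = 0.973689
e^{−qT} = 0.985570
N(d₁) = 0.819314,  N(d₂) = 0.715864
V = S·e^{−qT}·N(d₁) − K·e^{−rT}·N(d₂) = 77.002384 − 52.200483 = 24.801901 (the quoted price), and the Black–Scholes price is strictly increasing in σ, so σ is unique

sigma = 0.4833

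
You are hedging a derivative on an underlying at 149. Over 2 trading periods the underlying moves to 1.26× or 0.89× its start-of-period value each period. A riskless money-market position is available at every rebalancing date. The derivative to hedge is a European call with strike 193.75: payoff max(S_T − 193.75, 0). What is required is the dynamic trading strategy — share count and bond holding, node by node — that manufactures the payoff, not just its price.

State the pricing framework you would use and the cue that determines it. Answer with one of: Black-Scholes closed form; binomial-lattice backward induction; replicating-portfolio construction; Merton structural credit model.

Key observation: what is demanded is not a single number but the (Δ, B) position at each node of the 1.26/0.89 tree starting at 149; constructing those positions is the replicating-portfolio method.

framework: replicating-portfolio construction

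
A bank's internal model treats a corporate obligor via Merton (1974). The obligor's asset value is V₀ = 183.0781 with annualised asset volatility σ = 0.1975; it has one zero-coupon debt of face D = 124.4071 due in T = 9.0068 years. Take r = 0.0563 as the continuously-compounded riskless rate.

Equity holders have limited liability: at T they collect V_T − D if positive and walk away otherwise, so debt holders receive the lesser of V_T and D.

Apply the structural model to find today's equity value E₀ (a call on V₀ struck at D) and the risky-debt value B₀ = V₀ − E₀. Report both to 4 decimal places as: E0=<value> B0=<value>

E0=110.0920 B0=72.9861

Apply the equity-as-call identities (strike 124.4071, horizon 9.0068 years):
d₁ = [ln(V₀/D) + (r + σ²/2)T] / (σ√T)
   = [ln(183.0781/124.4071) + (0.0563 + 0.5·0.1975²)·9.0068] / (0.1975·√9.0068)
   = [0.386354 + 0.682744] / 0.592724 = 1.803702
d₂ = d₁ − σ√T = 1.803702 − 0.592724 = 1.210978
N(d₁) = 0.964361,  N(d₂) = 0.887048,  e^(−rT) = 0.602250
E₀ = V₀·N(d₁) − D·e^(−rT)·N(d₂)
   = 183.0781·0.964361 − 124.4071·0.602250·0.887048 = 110.092040
B₀ = V₀ − E₀ = 183.0781 − 110.092040 = 72.986060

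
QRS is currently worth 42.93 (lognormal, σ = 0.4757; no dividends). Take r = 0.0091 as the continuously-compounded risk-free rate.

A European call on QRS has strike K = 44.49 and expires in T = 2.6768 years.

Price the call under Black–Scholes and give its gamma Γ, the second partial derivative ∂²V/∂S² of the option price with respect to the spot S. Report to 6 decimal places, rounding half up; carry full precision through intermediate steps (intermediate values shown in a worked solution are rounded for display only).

σ√T = 0.4757·√2.6768 = 0.778289
d₁ = (ln(S/K) + (r+σ²/2)T) / (σ√T) = (ln(42.93/44.49) + (0.0091+0.4757²/2)·2.6768) / 0.778289 = (-0.035694 + 0.327226) / 0.778289 = 0.374581
d₂ = d₁ − σ√T = 0.374581 − 0.778289 = -0.403708
e^{−rT} = 0.975935
N(d₁) = 0.646014,  N(d₂) = 0.343214
Call price V = S·N(d₁) − K·e^{−rT}·N(d₂) = 27.733381 − 14.902118 = 12.831263
φ(d₁) = (1/√(2π))·e^{−d₁²/2} = 0.371913
Γ = φ(d₁) / (S·σ·√T) = 0.011131

price = 12.831263
Γ = 0.011131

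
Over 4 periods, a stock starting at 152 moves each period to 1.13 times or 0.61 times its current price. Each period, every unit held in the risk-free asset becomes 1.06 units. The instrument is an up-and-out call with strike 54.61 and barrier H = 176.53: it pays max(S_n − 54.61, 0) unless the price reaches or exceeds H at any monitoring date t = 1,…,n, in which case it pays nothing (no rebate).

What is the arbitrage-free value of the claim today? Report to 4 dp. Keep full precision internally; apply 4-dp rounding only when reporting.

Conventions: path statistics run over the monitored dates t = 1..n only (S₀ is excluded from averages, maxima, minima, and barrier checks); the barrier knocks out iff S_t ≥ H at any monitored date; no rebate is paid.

price = 11.8891

Risk-neutral up-probability p* = (R−d)/(u−d) = (1.06−0.61)/(1.13−0.61) = 0.8654; the claim prices as the p*-weighted sum of path payoffs discounted by R^4.
Enumerate all 2^4 = 16 price paths (U = up ×1.13, D = down ×0.61); each path with k up-moves has probability p*^k·(1−p*)^(4−k).
DDDD: M=92.7200, payoff=0.0000, prob=0.000328
UDDD: M=171.7600, payoff=0.0000, prob=0.002111
DUDD: M=104.7736, payoff=0.0000, prob=0.002111
UUDD: M=194.0888, payoff=0.0000, prob=0.013571
DDUD: M=92.7200, payoff=0.0000, prob=0.002111
UDUD: M=171.7600, payoff=17.6104, prob=0.013571
DUUD: M=118.3942, payoff=17.6104, prob=0.013571
UUUD: M=219.3203, payoff=0.0000, prob=0.087241
DDDU: M=92.7200, payoff=0.0000, prob=0.002111
UDDU: M=171.7600, payoff=17.6104, prob=0.013571
DUDU: M=104.7736, payoff=17.6104, prob=0.013571
UUDU: M=194.0888, payoff=0.0000, prob=0.087241
DDUU: M=92.7200, payoff=17.6104, prob=0.013571
UDUU: M=171.7600, payoff=79.1754, prob=0.087241
DUUU: M=133.7854, payoff=79.1754, prob=0.087241
UUUU: M=247.8320, payoff=0.0000, prob=0.560837
Price = Σ prob·payoff / R^4 = 15.009679 / 1.262477 = 11.8891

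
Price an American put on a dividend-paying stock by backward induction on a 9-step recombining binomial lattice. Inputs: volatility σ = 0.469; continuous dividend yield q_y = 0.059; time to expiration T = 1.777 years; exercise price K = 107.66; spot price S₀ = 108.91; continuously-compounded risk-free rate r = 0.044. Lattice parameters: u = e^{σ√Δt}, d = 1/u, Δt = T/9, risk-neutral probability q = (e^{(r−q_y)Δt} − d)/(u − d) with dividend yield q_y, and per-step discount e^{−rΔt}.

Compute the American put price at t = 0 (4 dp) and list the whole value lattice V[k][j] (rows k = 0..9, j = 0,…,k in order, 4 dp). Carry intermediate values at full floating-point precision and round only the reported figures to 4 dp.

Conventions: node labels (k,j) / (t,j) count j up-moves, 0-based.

params: Δt=0.19744 u=1.23170 d=0.81188 q=0.44104 e^(-rΔt)=0.99135
t_9 payoffs: 90.9680 82.3366 69.2419 49.3761 19.2378 0.0000 0.0000 0.0000 0.0000 0.0000
k=8: node(8,0) S=20.5597 payoff=87.1003 vs cont=86.4072 → 87.1003 [stop]  node(8,1) S=31.1910 payoff=76.4690 vs cont=75.8990 → 76.4690 [stop]  node(8,2) S=47.3197 payoff=60.3403 vs cont=59.9571 → 60.3403 [stop]  node(8,3) S=71.7885 payoff=35.8715 vs cont=35.7717 → 35.8715 [stop]  node(8,4) S=108.9100 payoff=0.0000 vs cont=10.6601 → 10.6601 [wait]  node(8,5) S=165.2269 payoff=0.0000 vs cont=0.0000 → 0.0000 [wait]  node(8,6) S=250.6650 payoff=0.0000 vs cont=0.0000 → 0.0000 [wait]  node(8,7) S=380.2827 payoff=0.0000 vs cont=0.0000 → 0.0000 [wait]  node(8,8) S=576.9252 payoff=0.0000 vs cont=0.0000 → 0.0000 [wait]
k=7: node(7,0) S=25.3234 payoff=82.3366 vs cont=81.6986 → 82.3366 [stop]  node(7,1) S=38.4181 payoff=69.2419 vs cont=68.7556 → 69.2419 [stop]  node(7,2) S=58.2839 payoff=49.3761 vs cont=49.1199 → 49.3761 [stop]  node(7,3) S=88.4222 payoff=19.2378 vs cont=24.5381 → 24.5381 [wait]  node(7,4) S=134.1449 payoff=0.0000 vs cont=5.9070 → 5.9070 [wait]  node(7,5) S=203.5107 payoff=0.0000 vs cont=0.0000 → 0.0000 [wait]  node(7,6) S=308.7451 payoff=0.0000 vs cont=0.0000 → 0.0000 [wait]  node(7,7) S=468.3958 payoff=0.0000 vs cont=0.0000 → 0.0000 [wait]
k=6: node(6,0) S=31.1910 payoff=76.4690 vs cont=75.8990 → 76.4690 [stop]  node(6,1) S=47.3197 payoff=60.3403 vs cont=59.9571 → 60.3403 [stop]  node(6,2) S=71.7885 payoff=35.8715 vs cont=38.0891 → 38.0891 [wait]  node(6,3) S=108.9100 payoff=0.0000 vs cont=16.1798 → 16.1798 [wait]  node(6,4) S=165.2269 payoff=0.0000 vs cont=3.2732 → 3.2732 [wait]  node(6,5) S=250.6650 payoff=0.0000 vs cont=0.0000 → 0.0000 [wait]  node(6,6) S=380.2827 payoff=0.0000 vs cont=0.0000 → 0.0000 [wait]
k=5: node(5,0) S=38.4181 payoff=69.2419 vs cont=68.7556 → 69.2419 [stop]  node(5,1) S=58.2839 payoff=49.3761 vs cont=50.0895 → 50.0895 [wait]  node(5,2) S=88.4222 payoff=19.2378 vs cont=28.1802 → 28.1802 [wait]  node(5,3) S=134.1449 payoff=0.0000 vs cont=10.3967 → 10.3967 [wait]  node(5,4) S=203.5107 payoff=0.0000 vs cont=1.8137 → 1.8137 [wait]  node(5,5) S=308.7451 payoff=0.0000 vs cont=0.0000 → 0.0000 [wait]
k=4: node(4,0) S=47.3197 payoff=60.3403 vs cont=60.2690 → 60.3403 [stop]  node(4,1) S=71.7885 payoff=35.8715 vs cont=40.0769 → 40.0769 [wait]  node(4,2) S=108.9100 payoff=0.0000 vs cont=20.1610 → 20.1610 [wait]  node(4,3) S=165.2269 payoff=0.0000 vs cont=6.5540 → 6.5540 [wait]  node(4,4) S=250.6650 payoff=0.0000 vs cont=1.0050 → 1.0050 [wait]
k=3: node(3,0) S=58.2839 payoff=49.3761 vs cont=50.9586 → 50.9586 [wait]  node(3,1) S=88.4222 payoff=19.2378 vs cont=31.0224 → 31.0224 [wait]  node(3,2) S=134.1449 payoff=0.0000 vs cont=14.0372 → 14.0372 [wait]  node(3,3) S=203.5107 payoff=0.0000 vs cont=4.0712 → 4.0712 [wait]
k=2: node(2,0) S=71.7885 payoff=35.8715 vs cont=41.8011 → 41.8011 [wait]  node(2,1) S=108.9100 payoff=0.0000 vs cont=23.3277 → 23.3277 [wait]  node(2,2) S=165.2269 payoff=0.0000 vs cont=9.5584 → 9.5584 [wait]
k=1: node(1,0) S=88.4222 payoff=19.2378 vs cont=33.3624 → 33.3624 [wait]  node(1,1) S=134.1449 payoff=0.0000 vs cont=17.1055 → 17.1055 [wait]
k=0: node(0,0) S=108.9100 payoff=0.0000 vs cont=25.9659 → 25.9659 [wait]

price = 25.9659
tree:
25.9659
33.3624 17.1055
41.8011 23.3277 9.5584
50.9586 31.0224 14.0372 4.0712
60.3403 40.0769 20.1610 6.5540 1.0050
69.2419 50.0895 28.1802 10.3967 1.8137 0.0000
76.4690 60.3403 38.0891 16.1798 3.2732 0.0000 0.0000
82.3366 69.2419 49.3761 24.5381 5.9070 0.0000 0.0000 0.0000
87.1003 76.4690 60.3403 35.8715 10.6601 0.0000 0.0000 0.0000 0.0000
90.9680 82.3366 69.2419 49.3761 19.2378 0.0000 0.0000 0.0000 0.0000 0.0000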